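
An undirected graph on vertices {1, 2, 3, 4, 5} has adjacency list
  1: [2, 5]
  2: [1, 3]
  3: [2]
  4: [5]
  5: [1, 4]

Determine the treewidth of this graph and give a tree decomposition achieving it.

Every bag has size at most 2, so the width is 2 − 1 = 1 and tw(G) ≤ 1. G has an edge, so its treewidth is at least 1. Combining the bounds, tw(G) = 1.

Treewidth 1.
One optimal decomposition is:
Bags: B1 = {1, 2}  B2 = {1, 5}  B3 = {4, 5}  B4 = {2, 3}
Tree: B1–B2, B2–B3, B1–B4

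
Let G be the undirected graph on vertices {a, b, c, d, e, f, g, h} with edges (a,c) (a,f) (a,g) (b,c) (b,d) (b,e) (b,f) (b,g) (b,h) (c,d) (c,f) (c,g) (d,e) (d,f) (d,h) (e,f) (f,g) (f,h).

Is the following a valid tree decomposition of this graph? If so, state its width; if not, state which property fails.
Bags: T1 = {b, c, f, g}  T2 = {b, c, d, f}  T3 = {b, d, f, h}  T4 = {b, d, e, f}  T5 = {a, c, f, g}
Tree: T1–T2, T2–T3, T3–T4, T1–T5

Every vertex of G appears in some bag (union = {a, b, c, d, e, f, g, h}); every edge is covered by a bag; and for each vertex v the set of bags containing v is connected in the bag tree. The decomposition is therefore valid. The largest bag has 4 vertices, so the width is 3.

Yes; width 3.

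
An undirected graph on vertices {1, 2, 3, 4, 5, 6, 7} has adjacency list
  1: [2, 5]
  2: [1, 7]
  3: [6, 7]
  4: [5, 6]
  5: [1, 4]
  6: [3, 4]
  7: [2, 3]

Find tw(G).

A width-2 tree decomposition is:
Bags: B1 = {2, 3, 7}  B2 = {1, 2, 3}  B3 = {1, 3, 5}  B4 = {3, 4, 5}  B5 = {3, 4, 6}
Tree: B1–B2, B2–B3, B3–B4, B4–B5
Each bag holds 3 vertices, so the decomposition has width 2, which upper-bounds the treewidth. Since 3–7–2–1–5–4–6–3 is a cycle in G, G is not acyclic. Forests are exactly the graphs of treewidth ≤ 1, so tw(G) ≥ 2. Hence tw(G) = 2 exactly.

2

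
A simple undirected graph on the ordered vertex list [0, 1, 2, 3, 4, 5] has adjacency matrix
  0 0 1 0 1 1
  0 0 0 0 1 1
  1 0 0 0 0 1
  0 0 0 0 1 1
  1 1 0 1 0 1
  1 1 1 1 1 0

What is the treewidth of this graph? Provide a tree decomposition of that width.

Each bag holds 3 vertices, so the decomposition has width 2, which upper-bounds the treewidth. Conversely, {0, 2, 5} is a clique of size 3, and the vertices of any clique must share a bag in every tree decomposition; so some bag has ≥ 3 vertices and tw(G) ≥ 2. Hence tw(G) = 2 exactly.

Treewidth 2.
Bags: B1 = {0, 4, 5}  B2 = {1, 4, 5}  B3 = {3, 4, 5}  B4 = {0, 2, 5}
Tree: B1–B2, B2–B3, B1–B4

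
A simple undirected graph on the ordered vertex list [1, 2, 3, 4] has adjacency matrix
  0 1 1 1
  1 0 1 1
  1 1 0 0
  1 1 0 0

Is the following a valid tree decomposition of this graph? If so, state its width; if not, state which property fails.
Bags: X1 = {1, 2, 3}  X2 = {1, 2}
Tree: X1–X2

No — vertex 4 appears in no bag.

A tree decomposition must satisfy three properties: every vertex lies in some bag; for every edge, both endpoints lie together in some bag; and for every vertex, the bags containing it form a connected subtree. Here vertex 4 appears in no bag, so the decomposition is invalid.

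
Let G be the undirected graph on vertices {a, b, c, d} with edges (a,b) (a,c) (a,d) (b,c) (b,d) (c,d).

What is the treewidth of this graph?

3

A width-3 tree decomposition is:
Bags: B1 = {a, b, c, d}
Tree: (single bag)
A single bag containing all 4 vertices is trivially a valid decomposition of width 3. On the other hand G contains the 4-clique {a, b, c, d}. A clique must lie in a single bag of any decomposition, so no decomposition can have width below 3. The upper and lower bounds meet at 3, so that is the treewidth.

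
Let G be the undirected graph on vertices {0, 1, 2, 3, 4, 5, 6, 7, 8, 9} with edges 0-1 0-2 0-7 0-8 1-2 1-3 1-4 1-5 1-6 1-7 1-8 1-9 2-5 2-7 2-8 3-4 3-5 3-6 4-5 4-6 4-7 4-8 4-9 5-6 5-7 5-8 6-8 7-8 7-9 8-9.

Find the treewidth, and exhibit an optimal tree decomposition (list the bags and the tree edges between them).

Treewidth 4.
One optimal decomposition is:
Bags: B1 = {1, 4, 5, 7, 8}  B2 = {1, 2, 5, 7, 8}  B3 = {1, 4, 7, 8, 9}  B4 = {0, 1, 2, 7, 8}  B5 = {1, 4, 5, 6, 8}  B6 = {1, 3, 4, 5, 6}
Tree: B1–B2, B1–B3, B2–B4, B1–B5, B5–B6

The largest bag has 5 vertices, giving width 4; this decomposition certifies tw(G) ≤ 4. Conversely, {1, 4, 5, 6, 8} is a clique of size 5, and the vertices of any clique must share a bag in every tree decomposition; so some bag has ≥ 5 vertices and tw(G) ≥ 4. Hence tw(G) = 4 exactly.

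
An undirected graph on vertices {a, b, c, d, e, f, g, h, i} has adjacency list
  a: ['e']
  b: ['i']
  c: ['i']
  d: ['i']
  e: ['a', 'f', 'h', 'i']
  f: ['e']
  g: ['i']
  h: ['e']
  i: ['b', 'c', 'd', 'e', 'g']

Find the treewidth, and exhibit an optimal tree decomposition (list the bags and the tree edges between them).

Each bag holds 2 vertices, so the decomposition has width 1, which upper-bounds the treewidth. Any graph with an edge has treewidth ≥ 1, and G has the edge i–c. Hence tw(G) = 1 exactly.

Treewidth 1.
Bags: B1 = {c, i}  B2 = {e, i}  B3 = {e, h}  B4 = {e, f}  B5 = {g, i}  B6 = {d, i}  B7 = {b, i}  B8 = {a, e}
Tree: B1–B2, B2–B3, B3–B4, B1–B5, B5–B6, B1–B7, B4–B8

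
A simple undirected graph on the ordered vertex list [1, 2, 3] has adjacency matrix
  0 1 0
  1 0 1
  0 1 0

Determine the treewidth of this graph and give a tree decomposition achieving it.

Each bag holds 2 vertices, so the decomposition has width 1, which upper-bounds the treewidth. Any graph with an edge has treewidth ≥ 1, and G has the edge 2–3. Therefore the treewidth is 1.

Treewidth 1.
Bags: B1 = {2, 3}  B2 = {1, 2}
Tree: B1–B2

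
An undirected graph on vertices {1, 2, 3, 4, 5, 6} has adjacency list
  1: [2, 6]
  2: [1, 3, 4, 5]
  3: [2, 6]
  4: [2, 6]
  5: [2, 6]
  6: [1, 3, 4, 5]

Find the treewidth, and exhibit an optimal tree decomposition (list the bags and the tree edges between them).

Treewidth 2.
Bags: B1 = {1, 2, 6}  B2 = {2, 5, 6}  B3 = {2, 3, 6}  B4 = {2, 4, 6}
Tree: B1–B2, B2–B3, B3–B4

Each bag holds 3 vertices, so the decomposition has width 2, which upper-bounds the treewidth. Since 6–1–2–5–6 is a cycle in G, G is not acyclic. Forests are exactly the graphs of treewidth ≤ 1, so tw(G) ≥ 2. Hence tw(G) = 2 exactly.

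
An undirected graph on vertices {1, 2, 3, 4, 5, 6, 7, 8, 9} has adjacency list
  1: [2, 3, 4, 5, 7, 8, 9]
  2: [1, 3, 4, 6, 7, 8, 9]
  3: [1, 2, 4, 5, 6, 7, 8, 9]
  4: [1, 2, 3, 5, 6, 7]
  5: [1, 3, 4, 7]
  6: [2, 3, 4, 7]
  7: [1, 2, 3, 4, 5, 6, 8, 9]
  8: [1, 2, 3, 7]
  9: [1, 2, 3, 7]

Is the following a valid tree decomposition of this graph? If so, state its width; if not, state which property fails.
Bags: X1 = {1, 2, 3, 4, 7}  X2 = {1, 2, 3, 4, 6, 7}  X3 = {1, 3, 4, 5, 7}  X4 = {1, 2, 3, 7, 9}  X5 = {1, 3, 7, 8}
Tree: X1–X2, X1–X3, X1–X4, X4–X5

No — edge (2,8) lies in no bag.

A tree decomposition must satisfy three properties: every vertex lies in some bag; for every edge, both endpoints lie together in some bag; and for every vertex, the bags containing it form a connected subtree. Here edge (2,8) lies in no bag, so the decomposition is invalid.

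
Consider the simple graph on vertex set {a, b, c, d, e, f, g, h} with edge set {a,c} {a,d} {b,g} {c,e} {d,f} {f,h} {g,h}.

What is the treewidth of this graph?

A width-1 tree decomposition is:
Bags: B1 = {b, g}  B2 = {g, h}  B3 = {f, h}  B4 = {d, f}  B5 = {a, d}  B6 = {a, c}  B7 = {c, e}
Tree: B1–B2, B2–B3, B3–B4, B4–B5, B5–B6, B6–B7
Each bag holds 2 vertices, so the decomposition has width 1, which upper-bounds the treewidth. Any graph with an edge has treewidth ≥ 1, and G has the edge b–g. Combining the bounds, tw(G) = 1.

1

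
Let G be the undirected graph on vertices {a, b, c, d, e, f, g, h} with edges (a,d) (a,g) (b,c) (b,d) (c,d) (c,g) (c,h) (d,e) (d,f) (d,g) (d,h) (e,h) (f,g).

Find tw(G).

2

A width-2 tree decomposition is:
Bags: B1 = {c, d, g}  B2 = {c, d, h}  B3 = {b, c, d}  B4 = {d, f, g}  B5 = {d, e, h}  B6 = {a, d, g}
Tree: B1–B2, B2–B3, B1–B4, B2–B5, B1–B6
Each bag holds 3 vertices, so the decomposition has width 2, which upper-bounds the treewidth. On the other hand G contains the 3-clique {d, f, g}. A clique must lie in a single bag of any decomposition, so no decomposition can have width below 2. Hence tw(G) = 2 exactly.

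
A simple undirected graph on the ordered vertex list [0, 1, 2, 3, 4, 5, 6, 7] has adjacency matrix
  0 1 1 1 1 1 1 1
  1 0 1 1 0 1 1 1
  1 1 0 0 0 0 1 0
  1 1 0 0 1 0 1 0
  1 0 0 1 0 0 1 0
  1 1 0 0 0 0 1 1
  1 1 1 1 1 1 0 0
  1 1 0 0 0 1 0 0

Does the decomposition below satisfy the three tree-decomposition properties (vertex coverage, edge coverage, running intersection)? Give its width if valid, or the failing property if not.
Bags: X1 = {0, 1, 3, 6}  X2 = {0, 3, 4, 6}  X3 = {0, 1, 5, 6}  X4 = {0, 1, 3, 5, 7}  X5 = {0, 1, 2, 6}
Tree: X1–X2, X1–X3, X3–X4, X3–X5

No — bags containing vertex 3 are not connected in the tree.

A tree decomposition must satisfy three properties: every vertex lies in some bag; for every edge, both endpoints lie together in some bag; and for every vertex, the bags containing it form a connected subtree. Here bags containing vertex 3 are not connected in the tree, so the decomposition is invalid.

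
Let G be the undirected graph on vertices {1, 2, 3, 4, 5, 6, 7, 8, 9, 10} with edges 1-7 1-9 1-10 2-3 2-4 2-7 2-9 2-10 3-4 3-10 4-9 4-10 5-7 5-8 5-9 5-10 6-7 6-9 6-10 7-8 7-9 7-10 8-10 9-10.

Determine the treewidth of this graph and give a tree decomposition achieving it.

The largest bag has 4 vertices, giving width 3; this decomposition certifies tw(G) ≤ 3. On the other hand G contains the 4-clique {2, 3, 4, 10}. A clique must lie in a single bag of any decomposition, so no decomposition can have width below 3. Therefore the treewidth is 3.

Treewidth 3.
Bags: B1 = {2, 4, 9, 10}  B2 = {2, 7, 9, 10}  B3 = {6, 7, 9, 10}  B4 = {2, 3, 4, 10}  B5 = {5, 7, 9, 10}  B6 = {5, 7, 8, 10}  B7 = {1, 7, 9, 10}
Tree: B1–B2, B2–B3, B1–B4, B3–B5, B5–B6, B2–B7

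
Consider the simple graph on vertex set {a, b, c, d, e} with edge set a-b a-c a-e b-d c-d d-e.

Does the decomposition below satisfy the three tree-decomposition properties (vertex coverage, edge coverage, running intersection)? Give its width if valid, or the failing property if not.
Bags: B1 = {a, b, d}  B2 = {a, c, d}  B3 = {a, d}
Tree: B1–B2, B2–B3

No — vertex e appears in no bag.

A tree decomposition must satisfy three properties: every vertex lies in some bag; for every edge, both endpoints lie together in some bag; and for every vertex, the bags containing it form a connected subtree. Here vertex e appears in no bag, so the decomposition is invalid.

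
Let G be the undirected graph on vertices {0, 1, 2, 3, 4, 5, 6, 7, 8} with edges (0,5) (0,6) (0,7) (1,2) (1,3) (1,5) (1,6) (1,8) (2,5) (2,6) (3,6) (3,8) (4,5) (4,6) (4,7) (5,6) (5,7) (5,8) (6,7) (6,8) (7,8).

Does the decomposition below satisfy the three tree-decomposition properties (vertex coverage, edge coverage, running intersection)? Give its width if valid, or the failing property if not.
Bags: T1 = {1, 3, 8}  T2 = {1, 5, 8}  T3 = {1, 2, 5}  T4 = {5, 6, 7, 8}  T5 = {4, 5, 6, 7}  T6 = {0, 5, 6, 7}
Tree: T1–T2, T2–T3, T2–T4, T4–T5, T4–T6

No — edge (6,3) lies in no bag.

A tree decomposition must satisfy three properties: every vertex lies in some bag; for every edge, both endpoints lie together in some bag; and for every vertex, the bags containing it form a connected subtree. Here edge (6,3) lies in no bag, so the decomposition is invalid.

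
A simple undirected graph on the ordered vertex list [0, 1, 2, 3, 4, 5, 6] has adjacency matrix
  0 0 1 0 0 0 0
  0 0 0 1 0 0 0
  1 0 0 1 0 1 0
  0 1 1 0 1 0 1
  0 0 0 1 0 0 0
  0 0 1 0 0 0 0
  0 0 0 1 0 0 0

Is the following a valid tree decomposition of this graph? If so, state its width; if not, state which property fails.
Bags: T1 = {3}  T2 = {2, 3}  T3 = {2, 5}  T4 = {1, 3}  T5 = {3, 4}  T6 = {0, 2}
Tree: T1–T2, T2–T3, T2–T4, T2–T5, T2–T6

A tree decomposition must satisfy three properties: every vertex lies in some bag; for every edge, both endpoints lie together in some bag; and for every vertex, the bags containing it form a connected subtree. Here vertex 6 appears in no bag, so the decomposition is invalid.

No — vertex 6 appears in no bag.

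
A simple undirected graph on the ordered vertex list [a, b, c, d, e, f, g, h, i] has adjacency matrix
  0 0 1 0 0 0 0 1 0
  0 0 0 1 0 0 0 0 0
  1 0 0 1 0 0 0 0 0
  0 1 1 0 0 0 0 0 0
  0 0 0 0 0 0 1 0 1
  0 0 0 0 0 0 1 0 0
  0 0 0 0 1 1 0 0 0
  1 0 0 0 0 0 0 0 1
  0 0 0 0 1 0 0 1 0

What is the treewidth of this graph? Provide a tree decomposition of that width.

Treewidth 1.
One optimal decomposition is:
Bags: B1 = {b, d}  B2 = {c, d}  B3 = {a, c}  B4 = {a, h}  B5 = {h, i}  B6 = {e, i}  B7 = {e, g}  B8 = {f, g}
Tree: B1–B2, B2–B3, B3–B4, B4–B5, B5–B6, B6–B7, B7–B8

Each bag holds 2 vertices, so the decomposition has width 1, which upper-bounds the treewidth. G has an edge, so its treewidth is at least 1. The upper and lower bounds meet at 1, so that is the treewidth.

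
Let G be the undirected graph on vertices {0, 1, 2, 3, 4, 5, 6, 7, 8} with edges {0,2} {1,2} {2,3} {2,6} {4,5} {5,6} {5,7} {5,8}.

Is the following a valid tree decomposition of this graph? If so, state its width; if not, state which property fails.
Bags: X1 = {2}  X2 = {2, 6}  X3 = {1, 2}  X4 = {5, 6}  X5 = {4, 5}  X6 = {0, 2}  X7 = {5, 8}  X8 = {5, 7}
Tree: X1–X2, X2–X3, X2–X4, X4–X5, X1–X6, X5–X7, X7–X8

No — vertex 3 appears in no bag.

A tree decomposition must satisfy three properties: every vertex lies in some bag; for every edge, both endpoints lie together in some bag; and for every vertex, the bags containing it form a connected subtree. Here vertex 3 appears in no bag, so the decomposition is invalid.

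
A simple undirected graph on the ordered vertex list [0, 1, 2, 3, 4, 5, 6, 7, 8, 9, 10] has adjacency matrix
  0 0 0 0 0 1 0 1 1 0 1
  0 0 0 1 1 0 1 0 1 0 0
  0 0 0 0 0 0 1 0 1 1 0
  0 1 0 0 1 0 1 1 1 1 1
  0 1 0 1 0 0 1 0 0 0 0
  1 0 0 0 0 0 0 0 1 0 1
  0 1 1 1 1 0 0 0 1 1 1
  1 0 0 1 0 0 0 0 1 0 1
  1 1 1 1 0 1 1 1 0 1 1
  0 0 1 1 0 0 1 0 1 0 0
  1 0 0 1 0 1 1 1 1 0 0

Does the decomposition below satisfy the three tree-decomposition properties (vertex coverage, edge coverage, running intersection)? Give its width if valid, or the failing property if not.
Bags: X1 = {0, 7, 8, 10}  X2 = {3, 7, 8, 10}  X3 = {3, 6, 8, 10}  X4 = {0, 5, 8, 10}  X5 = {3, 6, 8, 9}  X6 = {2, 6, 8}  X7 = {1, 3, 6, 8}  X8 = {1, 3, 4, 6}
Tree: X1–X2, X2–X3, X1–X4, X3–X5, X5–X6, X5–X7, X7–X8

No — edge (9,2) lies in no bag.

A tree decomposition must satisfy three properties: every vertex lies in some bag; for every edge, both endpoints lie together in some bag; and for every vertex, the bags containing it form a connected subtree. Here edge (9,2) lies in no bag, so the decomposition is invalid.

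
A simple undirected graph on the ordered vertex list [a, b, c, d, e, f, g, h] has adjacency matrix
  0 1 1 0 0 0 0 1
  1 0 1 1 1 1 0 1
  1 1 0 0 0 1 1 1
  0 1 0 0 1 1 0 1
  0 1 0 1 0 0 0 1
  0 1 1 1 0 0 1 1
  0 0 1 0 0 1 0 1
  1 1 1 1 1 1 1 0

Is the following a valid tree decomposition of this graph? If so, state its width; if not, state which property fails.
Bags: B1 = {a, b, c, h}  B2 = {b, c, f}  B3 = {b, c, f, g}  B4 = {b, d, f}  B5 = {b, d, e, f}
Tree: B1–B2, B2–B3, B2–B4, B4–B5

A tree decomposition must satisfy three properties: every vertex lies in some bag; for every edge, both endpoints lie together in some bag; and for every vertex, the bags containing it form a connected subtree. Here edge (h,f) lies in no bag, so the decomposition is invalid.

No — edge (h,f) lies in no bag.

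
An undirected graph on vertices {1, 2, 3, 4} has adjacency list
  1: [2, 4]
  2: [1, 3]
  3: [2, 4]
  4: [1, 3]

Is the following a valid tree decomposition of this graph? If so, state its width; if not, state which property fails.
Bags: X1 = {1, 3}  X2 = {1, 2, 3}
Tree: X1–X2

A tree decomposition must satisfy three properties: every vertex lies in some bag; for every edge, both endpoints lie together in some bag; and for every vertex, the bags containing it form a connected subtree. Here vertex 4 appears in no bag, so the decomposition is invalid.

No — vertex 4 appears in no bag.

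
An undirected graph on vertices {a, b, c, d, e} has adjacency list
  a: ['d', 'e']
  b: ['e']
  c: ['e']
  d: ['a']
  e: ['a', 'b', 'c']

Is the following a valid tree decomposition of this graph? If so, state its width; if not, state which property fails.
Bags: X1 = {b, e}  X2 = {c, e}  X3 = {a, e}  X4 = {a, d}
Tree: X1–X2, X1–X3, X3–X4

Yes; width 1.

Every vertex of G appears in some bag (union = {a, b, c, d, e}); every edge is covered by a bag; and for each vertex v the set of bags containing v is connected in the bag tree. The decomposition is therefore valid. The largest bag has 2 vertices, so the width is 1.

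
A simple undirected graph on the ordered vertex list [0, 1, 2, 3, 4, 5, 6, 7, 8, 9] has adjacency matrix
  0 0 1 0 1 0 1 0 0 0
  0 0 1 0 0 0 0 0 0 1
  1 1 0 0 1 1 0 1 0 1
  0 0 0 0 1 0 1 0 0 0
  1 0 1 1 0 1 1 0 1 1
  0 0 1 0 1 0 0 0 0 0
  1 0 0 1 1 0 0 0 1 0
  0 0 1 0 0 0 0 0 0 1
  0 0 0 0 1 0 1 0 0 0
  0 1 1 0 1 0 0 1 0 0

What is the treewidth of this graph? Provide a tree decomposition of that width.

Treewidth 2.
Bags: B1 = {2, 4, 5}  B2 = {0, 2, 4}  B3 = {2, 4, 9}  B4 = {0, 4, 6}  B5 = {2, 7, 9}  B6 = {4, 6, 8}  B7 = {1, 2, 9}  B8 = {3, 4, 6}
Tree: B1–B2, B2–B3, B2–B4, B3–B5, B4–B6, B3–B7, B6–B8

Each bag holds 3 vertices, so the decomposition has width 2, which upper-bounds the treewidth. For the lower bound, the 3 vertices {1, 2, 9} are pairwise adjacent, and any tree decomposition puts a clique entirely inside one bag — forcing width ≥ 2. Combining the bounds, tw(G) = 2.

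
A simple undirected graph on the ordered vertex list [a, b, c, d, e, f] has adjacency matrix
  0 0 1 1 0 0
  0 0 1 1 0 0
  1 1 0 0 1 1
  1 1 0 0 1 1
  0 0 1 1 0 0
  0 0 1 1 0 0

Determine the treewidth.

A width-2 tree decomposition is:
Bags: B1 = {c, d, e}  B2 = {a, c, d}  B3 = {c, d, f}  B4 = {b, c, d}
Tree: B1–B2, B2–B3, B3–B4
The largest bag has 3 vertices, giving width 2; this decomposition certifies tw(G) ≤ 2. For the lower bound, G contains the cycle e–d–a–c–e, so G is not a forest; only forests have treewidth ≤ 1, hence tw(G) ≥ 2. Combining the bounds, tw(G) = 2.

2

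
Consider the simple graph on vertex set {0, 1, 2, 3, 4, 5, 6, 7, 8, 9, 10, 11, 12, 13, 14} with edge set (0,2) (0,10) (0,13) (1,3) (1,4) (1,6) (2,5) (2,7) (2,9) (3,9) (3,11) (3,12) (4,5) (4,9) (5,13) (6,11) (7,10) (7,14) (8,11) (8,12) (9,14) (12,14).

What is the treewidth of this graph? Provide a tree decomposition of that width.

Treewidth 3.
Bags: B1 = {0, 5, 10, 13}  B2 = {0, 2, 5, 10}  B3 = {2, 5, 7, 10}  B4 = {2, 4, 5, 7}  B5 = {2, 4, 7, 9}  B6 = {4, 7, 9, 14}  B7 = {1, 4, 9, 14}  B8 = {1, 3, 9, 14}  B9 = {1, 3, 12, 14}  B10 = {1, 3, 6, 12}  B11 = {3, 6, 11, 12}  B12 = {6, 8, 11, 12}
Tree: B1–B2, B2–B3, B3–B4, B4–B5, B5–B6, B6–B7, B7–B8, B8–B9, B9–B10, B10–B11, B11–B12

Every bag has size at most 4, so the width is 4 − 1 = 3 and tw(G) ≤ 3. For the lower bound: the 4 vertex sets {0,10,13}, {5}, {2}, {4,7,9,14} are disjoint, each induces a connected subgraph, and every pair is joined by at least one edge of G. Contracting each set to a single vertex therefore yields K_{4} as a minor, and since treewidth is minor-monotone, tw(G) ≥ tw(K_{4}) = 3. Therefore the treewidth is 3.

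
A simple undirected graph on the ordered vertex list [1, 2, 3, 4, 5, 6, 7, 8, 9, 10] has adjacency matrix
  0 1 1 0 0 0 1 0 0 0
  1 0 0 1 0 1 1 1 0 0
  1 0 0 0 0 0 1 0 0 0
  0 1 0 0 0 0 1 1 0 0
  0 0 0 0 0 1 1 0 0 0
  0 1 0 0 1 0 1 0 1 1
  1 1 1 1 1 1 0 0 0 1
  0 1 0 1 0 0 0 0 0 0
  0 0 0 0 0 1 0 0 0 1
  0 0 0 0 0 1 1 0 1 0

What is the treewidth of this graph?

A width-2 tree decomposition is:
Bags: B1 = {1, 2, 7}  B2 = {2, 6, 7}  B3 = {1, 3, 7}  B4 = {2, 4, 7}  B5 = {5, 6, 7}  B6 = {6, 7, 10}  B7 = {2, 4, 8}  B8 = {6, 9, 10}
Tree: B1–B2, B1–B3, B1–B4, B2–B5, B2–B6, B4–B7, B6–B8
The largest bag has 3 vertices, giving width 2; this decomposition certifies tw(G) ≤ 2. On the other hand G contains the 3-clique {2, 4, 8}. A clique must lie in a single bag of any decomposition, so no decomposition can have width below 2. Combining the bounds, tw(G) = 2.

2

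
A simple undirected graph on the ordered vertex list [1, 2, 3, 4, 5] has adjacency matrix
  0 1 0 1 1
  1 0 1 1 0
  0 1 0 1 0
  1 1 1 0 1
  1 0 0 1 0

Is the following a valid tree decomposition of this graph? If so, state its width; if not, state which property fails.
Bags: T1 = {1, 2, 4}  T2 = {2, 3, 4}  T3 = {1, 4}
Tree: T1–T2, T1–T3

No — vertex 5 appears in no bag.

A tree decomposition must satisfy three properties: every vertex lies in some bag; for every edge, both endpoints lie together in some bag; and for every vertex, the bags containing it form a connected subtree. Here vertex 5 appears in no bag, so the decomposition is invalid.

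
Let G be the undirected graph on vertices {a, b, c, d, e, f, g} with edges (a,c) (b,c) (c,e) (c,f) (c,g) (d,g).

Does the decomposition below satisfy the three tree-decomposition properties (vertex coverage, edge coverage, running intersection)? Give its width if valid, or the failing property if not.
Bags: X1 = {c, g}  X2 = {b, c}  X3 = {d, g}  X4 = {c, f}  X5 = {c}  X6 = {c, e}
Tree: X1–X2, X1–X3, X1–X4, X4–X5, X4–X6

No — vertex a appears in no bag.

A tree decomposition must satisfy three properties: every vertex lies in some bag; for every edge, both endpoints lie together in some bag; and for every vertex, the bags containing it form a connected subtree. Here vertex a appears in no bag, so the decomposition is invalid.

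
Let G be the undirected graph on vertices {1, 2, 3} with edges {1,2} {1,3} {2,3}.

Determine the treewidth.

2

A width-2 tree decomposition is:
Bags: B1 = {1, 2, 3}
Tree: (single bag)
With just one bag of size 3, the width is 3 − 1 = 2, so tw(G) ≤ 2. On the other hand G contains the 3-clique {1, 2, 3}. A clique must lie in a single bag of any decomposition, so no decomposition can have width below 2. Therefore the treewidth is 2.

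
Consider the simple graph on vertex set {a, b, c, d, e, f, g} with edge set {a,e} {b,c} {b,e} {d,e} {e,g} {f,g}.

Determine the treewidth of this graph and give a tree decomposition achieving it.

The largest bag has 2 vertices, giving width 1; this decomposition certifies tw(G) ≤ 1. Any graph with an edge has treewidth ≥ 1, and G has the edge a–e. Combining the bounds, tw(G) = 1.

Treewidth 1.
Bags: B1 = {a, e}  B2 = {b, e}  B3 = {e, g}  B4 = {d, e}  B5 = {f, g}  B6 = {b, c}
Tree: B1–B2, B1–B3, B2–B4, B3–B5, B2–B6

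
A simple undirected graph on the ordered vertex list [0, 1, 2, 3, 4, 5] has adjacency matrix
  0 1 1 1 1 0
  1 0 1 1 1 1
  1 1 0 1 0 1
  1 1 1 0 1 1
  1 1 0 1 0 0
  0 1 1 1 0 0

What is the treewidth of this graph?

A width-3 tree decomposition is:
Bags: B1 = {1, 2, 3, 5}  B2 = {0, 1, 2, 3}  B3 = {0, 1, 3, 4}
Tree: B1–B2, B2–B3
Each bag holds 4 vertices, so the decomposition has width 3, which upper-bounds the treewidth. For the lower bound, the 4 vertices {0, 1, 2, 3} are pairwise adjacent, and any tree decomposition puts a clique entirely inside one bag — forcing width ≥ 3. Hence tw(G) = 3 exactly.

3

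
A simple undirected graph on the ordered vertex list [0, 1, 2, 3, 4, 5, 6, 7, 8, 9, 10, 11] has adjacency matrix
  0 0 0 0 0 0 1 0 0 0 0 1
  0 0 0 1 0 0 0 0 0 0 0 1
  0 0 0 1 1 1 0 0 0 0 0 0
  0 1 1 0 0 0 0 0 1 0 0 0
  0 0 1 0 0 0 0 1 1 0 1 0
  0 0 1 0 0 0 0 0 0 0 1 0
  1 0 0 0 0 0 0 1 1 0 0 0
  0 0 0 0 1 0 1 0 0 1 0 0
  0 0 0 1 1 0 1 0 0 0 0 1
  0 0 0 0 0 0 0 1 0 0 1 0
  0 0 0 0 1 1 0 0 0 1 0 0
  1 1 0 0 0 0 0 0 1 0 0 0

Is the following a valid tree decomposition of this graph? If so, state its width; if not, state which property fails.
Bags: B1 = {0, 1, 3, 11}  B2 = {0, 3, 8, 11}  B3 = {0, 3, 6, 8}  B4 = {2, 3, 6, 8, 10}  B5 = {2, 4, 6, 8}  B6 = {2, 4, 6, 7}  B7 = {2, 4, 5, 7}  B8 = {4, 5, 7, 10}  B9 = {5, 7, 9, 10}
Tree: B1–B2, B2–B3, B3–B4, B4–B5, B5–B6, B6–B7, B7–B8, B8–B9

No — bags containing vertex 10 are not connected in the tree.

A tree decomposition must satisfy three properties: every vertex lies in some bag; for every edge, both endpoints lie together in some bag; and for every vertex, the bags containing it form a connected subtree. Here bags containing vertex 10 are not connected in the tree, so the decomposition is invalid.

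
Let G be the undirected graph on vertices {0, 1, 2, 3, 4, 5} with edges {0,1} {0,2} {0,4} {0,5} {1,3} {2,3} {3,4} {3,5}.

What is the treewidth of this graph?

2

A width-2 tree decomposition is:
Bags: B1 = {0, 3, 5}  B2 = {0, 1, 3}  B3 = {0, 3, 4}  B4 = {0, 2, 3}
Tree: B1–B2, B2–B3, B3–B4
Every bag has size at most 3, so the width is 3 − 1 = 2 and tw(G) ≤ 2. The edges 5–0–1–3–5 form a cycle, so G is not a tree and its treewidth is at least 2. Hence tw(G) = 2 exactly.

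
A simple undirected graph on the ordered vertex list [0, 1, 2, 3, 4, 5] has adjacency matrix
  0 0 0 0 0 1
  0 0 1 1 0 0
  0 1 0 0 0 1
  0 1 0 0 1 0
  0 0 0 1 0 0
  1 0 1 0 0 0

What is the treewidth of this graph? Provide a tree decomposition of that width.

Treewidth 1.
Bags: B1 = {3, 4}  B2 = {1, 3}  B3 = {1, 2}  B4 = {2, 5}  B5 = {0, 5}
Tree: B1–B2, B2–B3, B3–B4, B4–B5

Each bag holds 2 vertices, so the decomposition has width 1, which upper-bounds the treewidth. G has an edge, so its treewidth is at least 1. Hence tw(G) = 1 exactly.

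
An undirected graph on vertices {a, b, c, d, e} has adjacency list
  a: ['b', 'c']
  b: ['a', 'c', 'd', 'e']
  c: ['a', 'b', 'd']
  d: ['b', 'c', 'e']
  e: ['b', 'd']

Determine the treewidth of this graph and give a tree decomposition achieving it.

The largest bag has 3 vertices, giving width 2; this decomposition certifies tw(G) ≤ 2. For the lower bound, the 3 vertices {b, d, e} are pairwise adjacent, and any tree decomposition puts a clique entirely inside one bag — forcing width ≥ 2. Therefore the treewidth is 2.

Treewidth 2.
One optimal decomposition is:
Bags: B1 = {b, d, e}  B2 = {b, c, d}  B3 = {a, b, c}
Tree: B1–B2, B2–B3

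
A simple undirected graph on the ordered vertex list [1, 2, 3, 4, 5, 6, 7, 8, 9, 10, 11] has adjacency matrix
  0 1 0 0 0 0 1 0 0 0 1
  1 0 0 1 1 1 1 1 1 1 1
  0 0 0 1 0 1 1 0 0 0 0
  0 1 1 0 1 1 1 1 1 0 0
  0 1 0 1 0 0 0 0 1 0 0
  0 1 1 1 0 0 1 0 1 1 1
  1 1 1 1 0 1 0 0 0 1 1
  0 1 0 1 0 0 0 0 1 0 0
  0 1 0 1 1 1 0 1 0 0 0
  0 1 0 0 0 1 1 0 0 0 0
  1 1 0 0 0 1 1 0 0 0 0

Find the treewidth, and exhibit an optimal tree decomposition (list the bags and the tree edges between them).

Treewidth 3.
One such decomposition:
Bags: B1 = {2, 4, 6, 7}  B2 = {2, 4, 6, 9}  B3 = {2, 4, 8, 9}  B4 = {2, 6, 7, 11}  B5 = {3, 4, 6, 7}  B6 = {1, 2, 7, 11}  B7 = {2, 6, 7, 10}  B8 = {2, 4, 5, 9}
Tree: B1–B2, B2–B3, B1–B4, B1–B5, B4–B6, B4–B7, B3–B8

The largest bag has 4 vertices, giving width 3; this decomposition certifies tw(G) ≤ 3. On the other hand G contains the 4-clique {1, 2, 7, 11}. A clique must lie in a single bag of any decomposition, so no decomposition can have width below 3. Combining the bounds, tw(G) = 3.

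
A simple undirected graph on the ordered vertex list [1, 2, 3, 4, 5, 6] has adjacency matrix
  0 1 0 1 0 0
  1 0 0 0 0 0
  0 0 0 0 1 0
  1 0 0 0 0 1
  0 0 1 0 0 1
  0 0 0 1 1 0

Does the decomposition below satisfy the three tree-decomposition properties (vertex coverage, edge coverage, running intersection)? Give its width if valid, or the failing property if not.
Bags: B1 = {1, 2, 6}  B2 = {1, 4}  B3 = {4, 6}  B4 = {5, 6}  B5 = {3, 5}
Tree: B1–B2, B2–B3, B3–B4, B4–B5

A tree decomposition must satisfy three properties: every vertex lies in some bag; for every edge, both endpoints lie together in some bag; and for every vertex, the bags containing it form a connected subtree. Here bags containing vertex 6 are not connected in the tree, so the decomposition is invalid.

No — bags containing vertex 6 are not connected in the tree.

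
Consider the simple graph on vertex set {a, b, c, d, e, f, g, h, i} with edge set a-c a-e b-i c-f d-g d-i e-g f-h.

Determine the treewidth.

A width-1 tree decomposition is:
Bags: B1 = {b, i}  B2 = {d, i}  B3 = {d, g}  B4 = {e, g}  B5 = {a, e}  B6 = {a, c}  B7 = {c, f}  B8 = {f, h}
Tree: B1–B2, B2–B3, B3–B4, B4–B5, B5–B6, B6–B7, B7–B8
The largest bag has 2 vertices, giving width 1; this decomposition certifies tw(G) ≤ 1. G has an edge, so its treewidth is at least 1. Therefore the treewidth is 1.

1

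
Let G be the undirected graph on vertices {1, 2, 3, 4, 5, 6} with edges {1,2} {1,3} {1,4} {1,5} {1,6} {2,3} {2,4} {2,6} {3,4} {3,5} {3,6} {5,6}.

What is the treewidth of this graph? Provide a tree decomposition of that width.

Treewidth 3.
One optimal decomposition is:
Bags: B1 = {1, 2, 3, 6}  B2 = {1, 2, 3, 4}  B3 = {1, 3, 5, 6}
Tree: B1–B2, B1–B3

Each bag holds 4 vertices, so the decomposition has width 3, which upper-bounds the treewidth. Conversely, {1, 2, 3, 4} is a clique of size 4, and the vertices of any clique must share a bag in every tree decomposition; so some bag has ≥ 4 vertices and tw(G) ≥ 3. The upper and lower bounds meet at 3, so that is the treewidth.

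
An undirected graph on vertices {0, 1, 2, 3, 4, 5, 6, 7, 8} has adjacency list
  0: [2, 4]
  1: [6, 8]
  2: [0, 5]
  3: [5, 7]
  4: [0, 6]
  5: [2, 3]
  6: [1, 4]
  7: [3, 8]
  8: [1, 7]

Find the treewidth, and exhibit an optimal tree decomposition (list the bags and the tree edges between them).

Every bag has size at most 3, so the width is 3 − 1 = 2 and tw(G) ≤ 2. For the lower bound, G contains the cycle 3–7–8–1–6–4–0–2–5–3, so G is not a forest; only forests have treewidth ≤ 1, hence tw(G) ≥ 2. Therefore the treewidth is 2.

Treewidth 2.
Bags: B1 = {3, 7, 8}  B2 = {1, 3, 8}  B3 = {1, 3, 6}  B4 = {3, 4, 6}  B5 = {0, 3, 4}  B6 = {0, 2, 3}  B7 = {2, 3, 5}
Tree: B1–B2, B2–B3, B3–B4, B4–B5, B5–B6, B6–B7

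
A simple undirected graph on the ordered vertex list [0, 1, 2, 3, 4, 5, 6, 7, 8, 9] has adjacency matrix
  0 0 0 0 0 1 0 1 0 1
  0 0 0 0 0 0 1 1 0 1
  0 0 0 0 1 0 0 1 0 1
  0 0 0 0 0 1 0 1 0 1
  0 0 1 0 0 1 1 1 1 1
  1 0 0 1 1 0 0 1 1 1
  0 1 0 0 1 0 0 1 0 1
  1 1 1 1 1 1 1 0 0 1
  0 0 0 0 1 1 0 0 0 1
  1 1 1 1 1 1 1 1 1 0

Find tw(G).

3

A width-3 tree decomposition is:
Bags: B1 = {4, 6, 7, 9}  B2 = {2, 4, 7, 9}  B3 = {4, 5, 7, 9}  B4 = {4, 5, 8, 9}  B5 = {0, 5, 7, 9}  B6 = {3, 5, 7, 9}  B7 = {1, 6, 7, 9}
Tree: B1–B2, B2–B3, B3–B4, B3–B5, B3–B6, B1–B7
Each bag holds 4 vertices, so the decomposition has width 3, which upper-bounds the treewidth. Conversely, {4, 5, 8, 9} is a clique of size 4, and the vertices of any clique must share a bag in every tree decomposition; so some bag has ≥ 4 vertices and tw(G) ≥ 3. Combining the bounds, tw(G) = 3.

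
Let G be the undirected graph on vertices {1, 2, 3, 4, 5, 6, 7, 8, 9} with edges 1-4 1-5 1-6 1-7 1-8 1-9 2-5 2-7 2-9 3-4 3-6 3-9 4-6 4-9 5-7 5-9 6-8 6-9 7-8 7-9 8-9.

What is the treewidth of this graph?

3

A width-3 tree decomposition is:
Bags: B1 = {1, 5, 7, 9}  B2 = {1, 7, 8, 9}  B3 = {1, 6, 8, 9}  B4 = {1, 4, 6, 9}  B5 = {3, 4, 6, 9}  B6 = {2, 5, 7, 9}
Tree: B1–B2, B2–B3, B3–B4, B4–B5, B1–B6
Every bag has size at most 4, so the width is 4 − 1 = 3 and tw(G) ≤ 3. On the other hand G contains the 4-clique {1, 5, 7, 9}. A clique must lie in a single bag of any decomposition, so no decomposition can have width below 3. Therefore the treewidth is 3.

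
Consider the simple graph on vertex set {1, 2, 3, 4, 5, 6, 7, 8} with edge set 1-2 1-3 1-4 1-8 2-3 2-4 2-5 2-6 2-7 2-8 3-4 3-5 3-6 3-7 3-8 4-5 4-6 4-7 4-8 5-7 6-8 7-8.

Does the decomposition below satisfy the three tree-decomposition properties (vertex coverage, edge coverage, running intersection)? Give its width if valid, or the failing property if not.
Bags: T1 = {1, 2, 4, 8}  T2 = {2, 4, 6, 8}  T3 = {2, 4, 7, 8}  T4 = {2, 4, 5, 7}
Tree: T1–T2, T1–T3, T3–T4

No — vertex 3 appears in no bag.

A tree decomposition must satisfy three properties: every vertex lies in some bag; for every edge, both endpoints lie together in some bag; and for every vertex, the bags containing it form a connected subtree. Here vertex 3 appears in no bag, so the decomposition is invalid.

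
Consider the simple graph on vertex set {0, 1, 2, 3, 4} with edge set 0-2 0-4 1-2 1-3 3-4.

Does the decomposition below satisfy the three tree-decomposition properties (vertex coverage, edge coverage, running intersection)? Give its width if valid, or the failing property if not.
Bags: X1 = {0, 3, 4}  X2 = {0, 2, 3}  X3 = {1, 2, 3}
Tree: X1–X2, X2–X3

Yes; width 2.

Every vertex of G appears in some bag (union = {0, 1, 2, 3, 4}); every edge is covered by a bag; and for each vertex v the set of bags containing v is connected in the bag tree. The decomposition is therefore valid. The largest bag has 3 vertices, so the width is 2.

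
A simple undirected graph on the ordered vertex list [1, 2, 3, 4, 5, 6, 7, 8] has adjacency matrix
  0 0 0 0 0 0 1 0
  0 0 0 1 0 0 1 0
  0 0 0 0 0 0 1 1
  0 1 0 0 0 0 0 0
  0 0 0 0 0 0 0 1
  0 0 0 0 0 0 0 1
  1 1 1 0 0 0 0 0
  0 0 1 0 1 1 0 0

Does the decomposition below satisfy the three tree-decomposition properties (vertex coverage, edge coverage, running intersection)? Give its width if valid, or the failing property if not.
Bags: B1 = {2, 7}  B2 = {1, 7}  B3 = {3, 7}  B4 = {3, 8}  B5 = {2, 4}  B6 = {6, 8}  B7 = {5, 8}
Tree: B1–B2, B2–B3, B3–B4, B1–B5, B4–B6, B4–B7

Vertex coverage: the bags together contain {1, 2, 3, 4, 5, 6, 7, 8}, the full vertex set. Edge coverage: each edge of G has both endpoints in at least one bag. Running intersection: for every vertex, the bags containing it form a connected subtree. All three properties hold, so this is a valid tree decomposition of width max|bag| − 1 = 1, and hence tw(G) ≤ 1.

Yes; width 1.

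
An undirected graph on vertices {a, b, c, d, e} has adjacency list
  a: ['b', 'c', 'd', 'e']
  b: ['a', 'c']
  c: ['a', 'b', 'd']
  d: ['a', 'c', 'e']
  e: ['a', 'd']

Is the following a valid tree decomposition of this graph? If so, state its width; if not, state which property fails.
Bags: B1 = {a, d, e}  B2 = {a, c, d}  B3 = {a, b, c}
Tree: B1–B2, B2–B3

Yes; width 2.

Every vertex of G appears in some bag (union = {a, b, c, d, e}); every edge is covered by a bag; and for each vertex v the set of bags containing v is connected in the bag tree. The decomposition is therefore valid. The largest bag has 3 vertices, so the width is 2.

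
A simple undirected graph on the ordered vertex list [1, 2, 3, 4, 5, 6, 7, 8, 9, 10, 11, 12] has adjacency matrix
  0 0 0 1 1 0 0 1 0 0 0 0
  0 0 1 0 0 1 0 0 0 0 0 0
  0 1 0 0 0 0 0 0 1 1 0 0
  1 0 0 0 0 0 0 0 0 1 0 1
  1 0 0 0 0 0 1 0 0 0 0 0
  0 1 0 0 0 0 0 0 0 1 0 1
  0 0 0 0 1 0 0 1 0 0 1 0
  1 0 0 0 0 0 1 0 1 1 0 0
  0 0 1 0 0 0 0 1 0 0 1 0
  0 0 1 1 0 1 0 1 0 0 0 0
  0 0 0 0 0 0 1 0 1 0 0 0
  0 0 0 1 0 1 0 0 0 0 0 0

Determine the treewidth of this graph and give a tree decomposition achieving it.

Treewidth 3.
Bags: B1 = {5, 7, 9, 11}  B2 = {5, 7, 8, 9}  B3 = {1, 5, 8, 9}  B4 = {1, 3, 8, 9}  B5 = {1, 3, 8, 10}  B6 = {1, 3, 4, 10}  B7 = {2, 3, 4, 10}  B8 = {2, 4, 6, 10}  B9 = {2, 4, 6, 12}
Tree: B1–B2, B2–B3, B3–B4, B4–B5, B5–B6, B6–B7, B7–B8, B8–B9

Each bag holds 4 vertices, so the decomposition has width 3, which upper-bounds the treewidth. For the lower bound: the 4 vertex sets {5,7,11}, {9}, {8}, {1,3,4,10} are disjoint, each induces a connected subgraph, and every pair is joined by at least one edge of G. Contracting each set to a single vertex therefore yields K_{4} as a minor, and since treewidth is minor-monotone, tw(G) ≥ tw(K_{4}) = 3. The upper and lower bounds meet at 3, so that is the treewidth.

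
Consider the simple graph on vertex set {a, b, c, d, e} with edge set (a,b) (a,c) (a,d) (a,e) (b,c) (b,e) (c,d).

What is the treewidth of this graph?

2

A width-2 tree decomposition is:
Bags: B1 = {a, b, e}  B2 = {a, b, c}  B3 = {a, c, d}
Tree: B1–B2, B2–B3
Each bag holds 3 vertices, so the decomposition has width 2, which upper-bounds the treewidth. Conversely, {a, b, e} is a clique of size 3, and the vertices of any clique must share a bag in every tree decomposition; so some bag has ≥ 3 vertices and tw(G) ≥ 2. Combining the bounds, tw(G) = 2.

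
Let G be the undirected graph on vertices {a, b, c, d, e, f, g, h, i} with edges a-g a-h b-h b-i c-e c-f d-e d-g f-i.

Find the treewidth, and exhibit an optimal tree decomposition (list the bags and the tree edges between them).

The largest bag has 3 vertices, giving width 2; this decomposition certifies tw(G) ≤ 2. Since i–f–c–e–d–g–a–h–b–i is a cycle in G, G is not acyclic. Forests are exactly the graphs of treewidth ≤ 1, so tw(G) ≥ 2. Combining the bounds, tw(G) = 2.

Treewidth 2.
Bags: B1 = {c, f, i}  B2 = {c, e, i}  B3 = {d, e, i}  B4 = {d, g, i}  B5 = {a, g, i}  B6 = {a, h, i}  B7 = {b, h, i}
Tree: B1–B2, B2–B3, B3–B4, B4–B5, B5–B6, B6–B7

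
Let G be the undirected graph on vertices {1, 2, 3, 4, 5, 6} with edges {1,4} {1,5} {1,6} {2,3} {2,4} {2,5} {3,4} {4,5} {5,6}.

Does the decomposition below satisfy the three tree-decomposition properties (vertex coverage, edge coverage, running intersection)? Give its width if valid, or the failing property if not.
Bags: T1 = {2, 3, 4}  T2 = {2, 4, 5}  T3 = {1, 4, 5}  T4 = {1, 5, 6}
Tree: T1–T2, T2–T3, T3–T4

Yes; width 2.

Vertex coverage: the bags together contain {1, 2, 3, 4, 5, 6}, the full vertex set. Edge coverage: each edge of G has both endpoints in at least one bag. Running intersection: for every vertex, the bags containing it form a connected subtree. All three properties hold, so this is a valid tree decomposition of width max|bag| − 1 = 2, and hence tw(G) ≤ 2.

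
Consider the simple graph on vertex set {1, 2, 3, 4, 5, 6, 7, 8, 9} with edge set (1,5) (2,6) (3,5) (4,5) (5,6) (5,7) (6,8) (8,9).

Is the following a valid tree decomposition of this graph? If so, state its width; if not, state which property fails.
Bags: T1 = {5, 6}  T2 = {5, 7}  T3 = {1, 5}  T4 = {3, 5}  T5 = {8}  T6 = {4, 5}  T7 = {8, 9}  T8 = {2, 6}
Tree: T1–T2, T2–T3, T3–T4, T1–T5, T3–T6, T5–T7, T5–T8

No — edge (6,8) lies in no bag.

A tree decomposition must satisfy three properties: every vertex lies in some bag; for every edge, both endpoints lie together in some bag; and for every vertex, the bags containing it form a connected subtree. Here edge (6,8) lies in no bag, so the decomposition is invalid.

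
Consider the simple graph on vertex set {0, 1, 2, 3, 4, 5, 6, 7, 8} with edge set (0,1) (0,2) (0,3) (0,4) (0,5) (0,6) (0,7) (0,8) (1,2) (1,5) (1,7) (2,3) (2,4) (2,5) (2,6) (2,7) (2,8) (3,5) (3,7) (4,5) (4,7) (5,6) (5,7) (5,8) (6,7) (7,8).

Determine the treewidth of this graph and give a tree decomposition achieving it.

The largest bag has 5 vertices, giving width 4; this decomposition certifies tw(G) ≤ 4. For the lower bound, the 5 vertices {0, 1, 2, 5, 7} are pairwise adjacent, and any tree decomposition puts a clique entirely inside one bag — forcing width ≥ 4. Hence tw(G) = 4 exactly.

Treewidth 4.
One optimal decomposition is:
Bags: B1 = {0, 1, 2, 5, 7}  B2 = {0, 2, 4, 5, 7}  B3 = {0, 2, 5, 6, 7}  B4 = {0, 2, 5, 7, 8}  B5 = {0, 2, 3, 5, 7}
Tree: B1–B2, B2–B3, B2–B4, B1–B5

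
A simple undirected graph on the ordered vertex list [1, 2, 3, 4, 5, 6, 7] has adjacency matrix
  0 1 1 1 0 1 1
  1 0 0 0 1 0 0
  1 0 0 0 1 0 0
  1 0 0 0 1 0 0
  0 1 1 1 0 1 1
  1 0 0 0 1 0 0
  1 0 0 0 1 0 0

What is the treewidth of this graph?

A width-2 tree decomposition is:
Bags: B1 = {1, 5, 7}  B2 = {1, 3, 5}  B3 = {1, 5, 6}  B4 = {1, 4, 5}  B5 = {1, 2, 5}
Tree: B1–B2, B2–B3, B3–B4, B4–B5
Each bag holds 3 vertices, so the decomposition has width 2, which upper-bounds the treewidth. The edges 1–7–5–3–1 form a cycle, so G is not a tree and its treewidth is at least 2. Combining the bounds, tw(G) = 2.

2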